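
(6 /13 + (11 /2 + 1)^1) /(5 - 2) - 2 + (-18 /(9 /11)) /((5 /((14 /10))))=-5.84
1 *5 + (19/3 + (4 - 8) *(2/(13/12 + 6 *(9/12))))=1990/201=9.90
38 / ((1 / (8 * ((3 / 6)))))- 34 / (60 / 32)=2008 / 15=133.87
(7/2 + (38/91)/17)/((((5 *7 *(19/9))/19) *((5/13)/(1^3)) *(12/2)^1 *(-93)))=-2181/516460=-0.00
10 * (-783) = -7830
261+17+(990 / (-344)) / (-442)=21135167 / 76024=278.01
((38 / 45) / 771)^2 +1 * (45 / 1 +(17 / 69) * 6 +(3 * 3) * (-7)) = -457422316288 / 27686089575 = -16.52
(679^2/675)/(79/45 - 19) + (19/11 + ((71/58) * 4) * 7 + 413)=15671633/38280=409.39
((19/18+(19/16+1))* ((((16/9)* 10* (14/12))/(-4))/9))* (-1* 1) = 16345/8748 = 1.87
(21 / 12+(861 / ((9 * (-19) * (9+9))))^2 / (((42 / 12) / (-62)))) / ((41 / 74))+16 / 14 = 271855289 / 151059006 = 1.80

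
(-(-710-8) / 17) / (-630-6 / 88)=-31592 / 471291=-0.07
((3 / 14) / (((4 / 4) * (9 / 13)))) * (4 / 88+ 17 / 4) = 1.33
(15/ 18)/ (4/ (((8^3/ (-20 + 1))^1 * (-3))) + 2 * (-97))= -320/ 74477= -0.00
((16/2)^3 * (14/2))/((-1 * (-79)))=3584/79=45.37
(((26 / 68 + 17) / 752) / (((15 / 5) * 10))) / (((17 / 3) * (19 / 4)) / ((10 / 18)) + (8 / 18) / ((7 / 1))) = 12411 / 781447568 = 0.00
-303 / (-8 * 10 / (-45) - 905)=2727 / 8129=0.34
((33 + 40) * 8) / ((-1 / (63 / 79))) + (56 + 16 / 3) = -95840 / 237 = -404.39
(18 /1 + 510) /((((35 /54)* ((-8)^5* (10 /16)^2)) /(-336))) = 2673 /125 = 21.38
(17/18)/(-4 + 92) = 17/1584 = 0.01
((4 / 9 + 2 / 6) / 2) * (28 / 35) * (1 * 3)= 14 / 15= 0.93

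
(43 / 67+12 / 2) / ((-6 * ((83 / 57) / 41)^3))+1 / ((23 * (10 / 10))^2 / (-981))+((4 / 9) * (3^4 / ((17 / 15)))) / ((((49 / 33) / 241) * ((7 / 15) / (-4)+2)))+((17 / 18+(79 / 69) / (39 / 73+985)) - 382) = -70621141892353904290555 / 3158992022747460984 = -22355.59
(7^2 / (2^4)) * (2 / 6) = 49 / 48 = 1.02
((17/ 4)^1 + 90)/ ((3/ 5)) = 157.08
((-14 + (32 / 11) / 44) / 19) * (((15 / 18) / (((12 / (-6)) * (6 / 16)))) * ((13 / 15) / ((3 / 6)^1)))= 29224 / 20691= 1.41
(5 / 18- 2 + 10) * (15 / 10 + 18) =1937 / 12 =161.42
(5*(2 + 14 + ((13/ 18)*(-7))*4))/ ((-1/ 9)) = 190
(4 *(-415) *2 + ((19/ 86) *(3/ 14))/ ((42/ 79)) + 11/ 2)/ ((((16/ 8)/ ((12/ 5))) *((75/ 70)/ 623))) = -2312663.39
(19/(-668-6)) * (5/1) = -95/674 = -0.14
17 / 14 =1.21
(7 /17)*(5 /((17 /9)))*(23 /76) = 7245 /21964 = 0.33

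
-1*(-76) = 76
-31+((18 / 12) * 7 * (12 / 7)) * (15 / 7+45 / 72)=527 / 28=18.82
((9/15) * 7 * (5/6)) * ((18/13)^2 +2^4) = 10598/169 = 62.71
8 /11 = 0.73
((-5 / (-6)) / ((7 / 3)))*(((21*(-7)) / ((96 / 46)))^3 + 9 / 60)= -7157173843 / 57344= -124811.21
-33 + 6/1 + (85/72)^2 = -132743/5184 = -25.61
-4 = -4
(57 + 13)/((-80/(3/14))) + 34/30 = 227/240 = 0.95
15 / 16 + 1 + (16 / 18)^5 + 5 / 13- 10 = -87485509 / 12282192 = -7.12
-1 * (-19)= 19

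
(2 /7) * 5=10 /7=1.43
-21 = -21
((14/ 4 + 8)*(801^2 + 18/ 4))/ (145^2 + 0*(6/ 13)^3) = 29513853/ 84100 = 350.94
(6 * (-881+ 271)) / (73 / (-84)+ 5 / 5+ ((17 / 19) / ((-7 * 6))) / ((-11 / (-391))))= 4283664 / 733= 5844.02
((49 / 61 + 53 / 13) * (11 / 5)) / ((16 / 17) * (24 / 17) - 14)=-1230273 / 1451983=-0.85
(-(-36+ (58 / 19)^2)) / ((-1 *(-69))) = 9632 / 24909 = 0.39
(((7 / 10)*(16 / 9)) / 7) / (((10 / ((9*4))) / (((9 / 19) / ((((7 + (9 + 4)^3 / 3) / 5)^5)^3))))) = 157641800537109375 / 183677832356609779218633323824449505641522425509888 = 0.00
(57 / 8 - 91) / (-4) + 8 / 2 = 799 / 32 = 24.97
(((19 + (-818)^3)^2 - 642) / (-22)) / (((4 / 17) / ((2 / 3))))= -5092941799826294759 / 132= -38582892422926475.45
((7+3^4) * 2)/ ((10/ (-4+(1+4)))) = 88/ 5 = 17.60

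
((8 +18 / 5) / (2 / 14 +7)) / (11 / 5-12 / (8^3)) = 3712 / 4975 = 0.75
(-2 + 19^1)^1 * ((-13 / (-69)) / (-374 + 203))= -221 / 11799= -0.02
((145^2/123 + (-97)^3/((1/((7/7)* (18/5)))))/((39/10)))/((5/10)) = -8082211588/4797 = -1684847.11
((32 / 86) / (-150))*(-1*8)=64 / 3225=0.02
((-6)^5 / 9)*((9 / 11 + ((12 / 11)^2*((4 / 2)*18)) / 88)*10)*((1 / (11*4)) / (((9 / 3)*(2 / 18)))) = -11255760 / 14641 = -768.78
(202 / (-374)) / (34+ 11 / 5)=-0.01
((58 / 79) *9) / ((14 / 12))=3132 / 553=5.66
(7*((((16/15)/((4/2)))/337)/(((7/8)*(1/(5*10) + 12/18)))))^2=409600/1204853521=0.00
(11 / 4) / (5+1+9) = 11 / 60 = 0.18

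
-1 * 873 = -873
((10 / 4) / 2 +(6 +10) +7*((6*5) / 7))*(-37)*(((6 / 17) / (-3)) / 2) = 6993 / 68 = 102.84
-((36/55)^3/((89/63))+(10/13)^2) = -1977483932/2502446375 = -0.79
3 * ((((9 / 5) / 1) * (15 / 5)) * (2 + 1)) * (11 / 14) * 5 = 2673 / 14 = 190.93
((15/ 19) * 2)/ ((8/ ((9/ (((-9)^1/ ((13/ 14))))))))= -0.18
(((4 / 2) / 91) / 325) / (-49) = -2 / 1449175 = -0.00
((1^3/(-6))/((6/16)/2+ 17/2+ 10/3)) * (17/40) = -17/2885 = -0.01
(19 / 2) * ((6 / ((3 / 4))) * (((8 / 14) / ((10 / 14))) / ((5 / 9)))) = 2736 / 25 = 109.44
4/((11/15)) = 60/11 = 5.45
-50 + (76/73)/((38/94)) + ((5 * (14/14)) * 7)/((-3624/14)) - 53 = -13301657/132276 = -100.56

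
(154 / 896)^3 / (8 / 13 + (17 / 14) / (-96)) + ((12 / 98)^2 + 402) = 41636390398851 / 103567077376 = 402.02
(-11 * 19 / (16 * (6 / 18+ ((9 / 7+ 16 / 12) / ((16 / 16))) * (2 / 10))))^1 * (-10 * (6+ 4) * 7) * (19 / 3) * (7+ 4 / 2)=4864475 / 8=608059.38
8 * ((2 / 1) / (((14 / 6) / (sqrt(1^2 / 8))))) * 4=48 * sqrt(2) / 7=9.70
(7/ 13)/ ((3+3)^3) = 0.00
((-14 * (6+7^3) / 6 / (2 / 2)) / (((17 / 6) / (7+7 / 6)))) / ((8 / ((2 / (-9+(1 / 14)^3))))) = 82119002 / 1259445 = 65.20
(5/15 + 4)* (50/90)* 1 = 65/27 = 2.41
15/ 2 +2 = 19/ 2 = 9.50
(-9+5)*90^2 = -32400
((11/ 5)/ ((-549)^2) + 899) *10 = 2709595012/ 301401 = 8990.00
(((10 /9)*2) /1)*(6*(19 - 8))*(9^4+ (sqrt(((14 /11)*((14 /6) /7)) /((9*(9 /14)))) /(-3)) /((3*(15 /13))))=962280 - 1456*sqrt(33) /2187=962276.18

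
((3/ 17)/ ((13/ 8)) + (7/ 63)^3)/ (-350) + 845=6806852719/ 8055450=845.00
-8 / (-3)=8 / 3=2.67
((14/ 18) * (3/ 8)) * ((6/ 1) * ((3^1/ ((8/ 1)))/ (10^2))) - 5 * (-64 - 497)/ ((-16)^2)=70167/ 6400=10.96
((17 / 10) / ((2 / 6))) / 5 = 1.02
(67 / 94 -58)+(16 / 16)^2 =-5291 / 94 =-56.29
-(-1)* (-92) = -92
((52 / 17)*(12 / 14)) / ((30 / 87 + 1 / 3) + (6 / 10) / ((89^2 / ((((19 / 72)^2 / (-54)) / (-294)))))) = 1404395398748160 / 363257445455413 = 3.87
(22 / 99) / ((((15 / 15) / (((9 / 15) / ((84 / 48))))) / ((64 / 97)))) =512 / 10185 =0.05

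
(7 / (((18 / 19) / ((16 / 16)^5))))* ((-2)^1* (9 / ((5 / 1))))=-26.60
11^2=121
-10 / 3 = -3.33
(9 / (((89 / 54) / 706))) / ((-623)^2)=343116 / 34543481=0.01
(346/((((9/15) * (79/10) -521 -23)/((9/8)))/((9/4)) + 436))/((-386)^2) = 350325/33635251016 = 0.00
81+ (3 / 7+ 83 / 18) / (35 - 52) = 172867 / 2142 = 80.70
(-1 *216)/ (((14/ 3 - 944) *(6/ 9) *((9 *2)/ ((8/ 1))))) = 216/ 1409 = 0.15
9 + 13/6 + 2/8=137/12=11.42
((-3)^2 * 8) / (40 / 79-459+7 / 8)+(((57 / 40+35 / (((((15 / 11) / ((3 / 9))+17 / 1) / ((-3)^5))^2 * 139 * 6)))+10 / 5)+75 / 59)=286807644896781 / 28369460804480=10.11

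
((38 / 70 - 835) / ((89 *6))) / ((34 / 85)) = -14603 / 3738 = -3.91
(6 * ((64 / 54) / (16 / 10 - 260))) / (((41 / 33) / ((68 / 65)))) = -704 / 30381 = -0.02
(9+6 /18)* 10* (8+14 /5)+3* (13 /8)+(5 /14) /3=170183 /168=1012.99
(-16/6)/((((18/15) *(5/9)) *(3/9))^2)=-54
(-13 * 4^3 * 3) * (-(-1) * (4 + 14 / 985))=-9869184 / 985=-10019.48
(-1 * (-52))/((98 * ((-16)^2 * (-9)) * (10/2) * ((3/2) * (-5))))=13/2116800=0.00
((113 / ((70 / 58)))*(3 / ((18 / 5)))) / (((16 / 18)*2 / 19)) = 186789 / 224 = 833.88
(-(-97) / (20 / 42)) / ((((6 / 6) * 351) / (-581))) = -337.18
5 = 5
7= 7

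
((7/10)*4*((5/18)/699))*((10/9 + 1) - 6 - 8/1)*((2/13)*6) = -2996/245349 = -0.01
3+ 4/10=17/5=3.40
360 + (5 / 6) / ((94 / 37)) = 203225 / 564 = 360.33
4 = 4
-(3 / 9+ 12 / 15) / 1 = -17 / 15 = -1.13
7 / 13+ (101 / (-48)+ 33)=19615 / 624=31.43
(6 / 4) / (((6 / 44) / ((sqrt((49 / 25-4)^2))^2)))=28611 / 625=45.78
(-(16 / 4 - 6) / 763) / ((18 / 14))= 2 / 981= 0.00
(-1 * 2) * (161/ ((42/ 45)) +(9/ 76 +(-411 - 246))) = 36813/ 38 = 968.76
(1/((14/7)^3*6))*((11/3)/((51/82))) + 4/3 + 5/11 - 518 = -20845879/40392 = -516.09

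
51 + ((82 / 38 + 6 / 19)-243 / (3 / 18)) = -26686 / 19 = -1404.53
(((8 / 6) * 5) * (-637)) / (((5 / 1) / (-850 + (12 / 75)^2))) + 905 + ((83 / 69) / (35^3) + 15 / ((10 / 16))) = 10692167658538 / 14791875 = 722840.59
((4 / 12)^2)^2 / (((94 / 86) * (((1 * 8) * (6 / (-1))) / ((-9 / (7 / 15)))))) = 0.00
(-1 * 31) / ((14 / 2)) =-31 / 7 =-4.43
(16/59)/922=8/27199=0.00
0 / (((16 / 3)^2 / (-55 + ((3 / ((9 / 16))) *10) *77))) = 0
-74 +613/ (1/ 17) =10347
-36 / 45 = -4 / 5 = -0.80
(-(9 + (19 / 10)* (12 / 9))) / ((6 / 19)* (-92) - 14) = 3287 / 12270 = 0.27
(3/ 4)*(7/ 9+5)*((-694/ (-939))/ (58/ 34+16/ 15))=766870/ 663873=1.16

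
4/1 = 4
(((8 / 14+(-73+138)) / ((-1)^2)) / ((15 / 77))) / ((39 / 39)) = 1683 / 5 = 336.60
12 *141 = 1692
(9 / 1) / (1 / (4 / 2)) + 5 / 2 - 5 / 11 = 441 / 22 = 20.05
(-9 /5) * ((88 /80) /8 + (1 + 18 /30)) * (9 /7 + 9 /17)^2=-3647916 /354025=-10.30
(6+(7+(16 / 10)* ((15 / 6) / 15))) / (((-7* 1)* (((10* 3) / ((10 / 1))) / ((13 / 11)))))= -2587 / 3465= -0.75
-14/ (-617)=14/ 617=0.02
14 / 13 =1.08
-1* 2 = -2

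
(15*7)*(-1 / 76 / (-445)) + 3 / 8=0.38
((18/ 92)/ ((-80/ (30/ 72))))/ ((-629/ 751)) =0.00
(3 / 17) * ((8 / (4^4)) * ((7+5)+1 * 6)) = 27 / 272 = 0.10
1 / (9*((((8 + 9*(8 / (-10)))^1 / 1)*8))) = 5 / 288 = 0.02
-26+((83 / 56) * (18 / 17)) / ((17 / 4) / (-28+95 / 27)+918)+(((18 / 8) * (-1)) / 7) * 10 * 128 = -14035629535 / 32086803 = -437.43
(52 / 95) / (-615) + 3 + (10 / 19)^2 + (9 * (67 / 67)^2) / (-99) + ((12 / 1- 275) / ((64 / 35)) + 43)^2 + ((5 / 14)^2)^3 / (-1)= 10169.49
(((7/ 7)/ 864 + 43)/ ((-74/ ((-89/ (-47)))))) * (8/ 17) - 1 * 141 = -903677345/ 6385608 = -141.52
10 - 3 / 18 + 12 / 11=721 / 66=10.92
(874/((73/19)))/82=8303/2993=2.77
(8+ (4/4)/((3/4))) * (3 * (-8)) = -224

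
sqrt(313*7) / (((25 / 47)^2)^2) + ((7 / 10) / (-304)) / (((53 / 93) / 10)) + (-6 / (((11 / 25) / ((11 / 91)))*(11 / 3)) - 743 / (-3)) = 11959481063 / 48384336 + 4879681*sqrt(2191) / 390625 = 831.90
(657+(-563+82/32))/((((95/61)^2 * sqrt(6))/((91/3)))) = 493.02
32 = 32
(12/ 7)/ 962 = 6/ 3367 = 0.00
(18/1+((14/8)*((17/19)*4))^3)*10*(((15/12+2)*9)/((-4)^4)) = 1058043285/3511808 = 301.28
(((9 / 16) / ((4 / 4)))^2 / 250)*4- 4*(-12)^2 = -9215919 / 16000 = -575.99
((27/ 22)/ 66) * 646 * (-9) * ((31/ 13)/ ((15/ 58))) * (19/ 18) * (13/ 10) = -16551489/ 12100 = -1367.89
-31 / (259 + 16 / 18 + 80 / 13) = -3627 / 31127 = -0.12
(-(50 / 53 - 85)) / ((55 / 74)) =5994 / 53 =113.09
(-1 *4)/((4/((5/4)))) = -5/4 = -1.25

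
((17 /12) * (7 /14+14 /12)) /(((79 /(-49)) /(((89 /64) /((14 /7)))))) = -370685 /364032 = -1.02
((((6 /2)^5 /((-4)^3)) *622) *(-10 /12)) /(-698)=-125955 /44672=-2.82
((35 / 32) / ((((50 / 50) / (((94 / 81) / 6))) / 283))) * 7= 3258745 / 7776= 419.08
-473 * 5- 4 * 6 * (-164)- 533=1038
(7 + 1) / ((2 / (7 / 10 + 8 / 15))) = 74 / 15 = 4.93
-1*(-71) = 71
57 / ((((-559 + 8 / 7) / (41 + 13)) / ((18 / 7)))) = -55404 / 3905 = -14.19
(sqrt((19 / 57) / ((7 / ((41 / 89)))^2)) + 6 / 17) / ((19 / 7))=41* sqrt(3) / 5073 + 42 / 323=0.14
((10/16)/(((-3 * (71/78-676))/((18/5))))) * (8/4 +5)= 819/105314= 0.01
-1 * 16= -16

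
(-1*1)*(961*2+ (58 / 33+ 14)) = -63946 / 33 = -1937.76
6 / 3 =2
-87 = -87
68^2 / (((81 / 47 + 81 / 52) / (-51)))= -192117952 / 2673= -71873.53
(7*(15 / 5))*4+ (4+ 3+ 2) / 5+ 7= 464 / 5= 92.80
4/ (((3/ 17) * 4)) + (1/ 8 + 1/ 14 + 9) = 2497/ 168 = 14.86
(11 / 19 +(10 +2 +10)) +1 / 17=7312 / 323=22.64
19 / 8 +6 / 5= 143 / 40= 3.58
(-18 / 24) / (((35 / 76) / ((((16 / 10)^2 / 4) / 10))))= -456 / 4375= -0.10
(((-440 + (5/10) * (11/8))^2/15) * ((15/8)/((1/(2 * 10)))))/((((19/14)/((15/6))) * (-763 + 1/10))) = -14410328625/12369152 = -1165.02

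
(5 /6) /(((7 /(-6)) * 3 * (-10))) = 1 /42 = 0.02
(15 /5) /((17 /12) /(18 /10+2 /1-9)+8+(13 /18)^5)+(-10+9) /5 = 173816099 /973248305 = 0.18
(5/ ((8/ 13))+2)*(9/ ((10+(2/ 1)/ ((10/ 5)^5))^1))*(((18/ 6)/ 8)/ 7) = 2187/ 4508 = 0.49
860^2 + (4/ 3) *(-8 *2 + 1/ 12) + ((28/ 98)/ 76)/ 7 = 12393861167/ 16758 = 739578.78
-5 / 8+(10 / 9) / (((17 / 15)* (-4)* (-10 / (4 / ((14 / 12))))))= -515 / 952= -0.54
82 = 82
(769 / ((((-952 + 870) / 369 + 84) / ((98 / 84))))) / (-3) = -5383 / 1508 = -3.57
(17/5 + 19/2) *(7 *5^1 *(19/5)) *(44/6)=62909/5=12581.80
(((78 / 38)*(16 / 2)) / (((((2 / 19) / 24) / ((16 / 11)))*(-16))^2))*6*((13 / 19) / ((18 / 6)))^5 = 1235663104 / 47306523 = 26.12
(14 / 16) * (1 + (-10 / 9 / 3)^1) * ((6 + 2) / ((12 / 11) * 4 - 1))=1309 / 999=1.31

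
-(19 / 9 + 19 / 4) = -6.86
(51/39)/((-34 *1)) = -1/26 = -0.04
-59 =-59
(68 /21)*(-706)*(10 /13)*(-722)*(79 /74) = 13691401520 /10101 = 1355450.11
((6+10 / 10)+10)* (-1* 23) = -391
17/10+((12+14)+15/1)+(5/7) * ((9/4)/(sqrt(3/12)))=1607/35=45.91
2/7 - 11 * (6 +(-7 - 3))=310/7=44.29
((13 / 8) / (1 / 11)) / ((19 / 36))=1287 / 38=33.87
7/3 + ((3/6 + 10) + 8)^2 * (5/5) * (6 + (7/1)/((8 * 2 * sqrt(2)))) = 9583 * sqrt(2)/128 + 12335/6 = 2161.71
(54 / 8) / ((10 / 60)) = 40.50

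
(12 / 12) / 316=1 / 316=0.00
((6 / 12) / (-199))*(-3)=3 / 398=0.01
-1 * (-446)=446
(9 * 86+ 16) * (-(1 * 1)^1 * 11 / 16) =-4345 / 8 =-543.12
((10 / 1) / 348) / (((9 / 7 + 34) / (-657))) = -7665 / 14326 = -0.54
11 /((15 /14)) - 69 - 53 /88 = -78323 /1320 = -59.34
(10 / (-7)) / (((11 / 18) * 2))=-90 / 77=-1.17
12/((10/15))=18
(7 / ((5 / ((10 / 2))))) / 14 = 1 / 2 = 0.50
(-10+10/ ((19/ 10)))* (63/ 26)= -2835/ 247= -11.48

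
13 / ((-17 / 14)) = -182 / 17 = -10.71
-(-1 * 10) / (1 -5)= -2.50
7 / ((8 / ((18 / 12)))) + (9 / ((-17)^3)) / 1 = 103029 / 78608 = 1.31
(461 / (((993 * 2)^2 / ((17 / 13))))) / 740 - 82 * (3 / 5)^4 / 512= -1575099984649 / 75886331040000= -0.02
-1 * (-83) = 83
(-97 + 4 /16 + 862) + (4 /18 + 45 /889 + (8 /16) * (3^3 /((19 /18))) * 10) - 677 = 131598335 /608076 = 216.42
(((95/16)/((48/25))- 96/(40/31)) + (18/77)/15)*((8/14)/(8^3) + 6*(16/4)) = -8242127119/4816896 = -1711.09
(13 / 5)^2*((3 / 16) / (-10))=-507 / 4000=-0.13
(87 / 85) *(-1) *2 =-174 / 85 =-2.05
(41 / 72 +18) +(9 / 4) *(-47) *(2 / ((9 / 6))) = -8815 / 72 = -122.43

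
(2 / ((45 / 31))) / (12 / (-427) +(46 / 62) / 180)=-3282776 / 57139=-57.45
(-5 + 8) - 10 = -7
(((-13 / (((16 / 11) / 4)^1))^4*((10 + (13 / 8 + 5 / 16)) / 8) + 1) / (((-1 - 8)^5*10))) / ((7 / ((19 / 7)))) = -1517509072621 / 948109639680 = -1.60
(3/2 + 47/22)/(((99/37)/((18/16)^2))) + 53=52969/968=54.72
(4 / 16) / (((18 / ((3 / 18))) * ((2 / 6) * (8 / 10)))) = 0.01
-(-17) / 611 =17 / 611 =0.03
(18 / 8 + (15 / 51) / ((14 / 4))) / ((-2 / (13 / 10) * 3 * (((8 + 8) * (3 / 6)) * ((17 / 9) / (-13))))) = 0.44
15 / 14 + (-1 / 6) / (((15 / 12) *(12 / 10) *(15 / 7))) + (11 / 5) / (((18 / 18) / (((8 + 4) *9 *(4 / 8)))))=226459 / 1890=119.82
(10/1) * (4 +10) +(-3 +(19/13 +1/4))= 7213/52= 138.71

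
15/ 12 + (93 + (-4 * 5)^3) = -31623/ 4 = -7905.75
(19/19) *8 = 8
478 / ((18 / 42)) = 3346 / 3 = 1115.33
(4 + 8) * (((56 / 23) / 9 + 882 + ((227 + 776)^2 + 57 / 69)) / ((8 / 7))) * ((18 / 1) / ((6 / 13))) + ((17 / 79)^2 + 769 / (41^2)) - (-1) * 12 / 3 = 99491636586831958 / 241295783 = 412322318.07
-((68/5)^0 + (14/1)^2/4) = -50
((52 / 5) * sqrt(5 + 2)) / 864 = 13 * sqrt(7) / 1080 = 0.03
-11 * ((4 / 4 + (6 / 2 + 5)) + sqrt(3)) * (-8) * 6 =528 * sqrt(3) + 4752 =5666.52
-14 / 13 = -1.08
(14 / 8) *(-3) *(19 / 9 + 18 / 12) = -455 / 24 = -18.96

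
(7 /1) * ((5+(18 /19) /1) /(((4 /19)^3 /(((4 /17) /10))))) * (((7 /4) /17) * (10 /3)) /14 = 285551 /110976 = 2.57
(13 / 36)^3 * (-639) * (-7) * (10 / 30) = 1091909 / 15552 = 70.21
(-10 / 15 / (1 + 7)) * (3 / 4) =-1 / 16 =-0.06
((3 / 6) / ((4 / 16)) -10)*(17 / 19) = -136 / 19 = -7.16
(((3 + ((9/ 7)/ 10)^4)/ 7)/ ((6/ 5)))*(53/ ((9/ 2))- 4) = 24012187/ 8643600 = 2.78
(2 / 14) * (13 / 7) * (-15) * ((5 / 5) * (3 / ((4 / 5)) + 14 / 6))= -4745 / 196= -24.21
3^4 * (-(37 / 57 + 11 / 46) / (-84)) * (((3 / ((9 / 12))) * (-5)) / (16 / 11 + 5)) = -1152855 / 434378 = -2.65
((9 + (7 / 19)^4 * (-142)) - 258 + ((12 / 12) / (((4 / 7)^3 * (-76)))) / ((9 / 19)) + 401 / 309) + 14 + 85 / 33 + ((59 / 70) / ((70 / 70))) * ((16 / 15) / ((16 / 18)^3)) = -13848283505059649 / 59533969017600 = -232.61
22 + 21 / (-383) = 8405 / 383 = 21.95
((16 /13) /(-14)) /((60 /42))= -4 /65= -0.06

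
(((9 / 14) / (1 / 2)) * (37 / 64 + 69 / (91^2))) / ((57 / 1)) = 932439 / 70487872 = 0.01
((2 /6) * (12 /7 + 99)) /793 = 235 /5551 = 0.04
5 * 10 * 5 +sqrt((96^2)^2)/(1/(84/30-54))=-2358046/5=-471609.20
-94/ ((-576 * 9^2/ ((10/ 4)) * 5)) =47/ 46656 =0.00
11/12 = 0.92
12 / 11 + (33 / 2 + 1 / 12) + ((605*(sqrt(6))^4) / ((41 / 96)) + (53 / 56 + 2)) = 3865508627 / 75768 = 51017.69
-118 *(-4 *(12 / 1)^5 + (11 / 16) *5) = 939586387 / 8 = 117448298.38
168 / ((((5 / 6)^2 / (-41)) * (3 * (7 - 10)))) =27552 / 25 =1102.08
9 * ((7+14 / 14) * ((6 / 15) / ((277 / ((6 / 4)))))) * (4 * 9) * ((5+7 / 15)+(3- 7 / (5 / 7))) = -10368 / 1385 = -7.49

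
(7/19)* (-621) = -4347/19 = -228.79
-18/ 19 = -0.95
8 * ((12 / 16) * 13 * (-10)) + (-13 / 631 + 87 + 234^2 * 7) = 382598.98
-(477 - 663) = 186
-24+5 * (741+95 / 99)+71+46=376477 / 99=3802.80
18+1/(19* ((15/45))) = 345/19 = 18.16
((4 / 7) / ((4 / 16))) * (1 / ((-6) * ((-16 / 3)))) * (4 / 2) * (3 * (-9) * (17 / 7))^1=-459 / 49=-9.37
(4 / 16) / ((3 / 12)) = 1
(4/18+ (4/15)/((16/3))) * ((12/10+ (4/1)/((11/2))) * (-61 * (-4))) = 316834/2475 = 128.01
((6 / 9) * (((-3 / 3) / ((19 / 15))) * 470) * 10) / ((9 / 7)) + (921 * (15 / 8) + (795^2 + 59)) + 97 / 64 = 6915386803 / 10944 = 631888.41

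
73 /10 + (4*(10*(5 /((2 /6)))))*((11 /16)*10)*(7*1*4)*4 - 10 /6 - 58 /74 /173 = 88718940899 /192030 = 462005.63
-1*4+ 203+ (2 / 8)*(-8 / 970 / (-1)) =96516 / 485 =199.00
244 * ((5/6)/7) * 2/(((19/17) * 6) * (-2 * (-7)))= 5185/8379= 0.62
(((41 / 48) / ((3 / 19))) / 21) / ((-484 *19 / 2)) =-41 / 731808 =-0.00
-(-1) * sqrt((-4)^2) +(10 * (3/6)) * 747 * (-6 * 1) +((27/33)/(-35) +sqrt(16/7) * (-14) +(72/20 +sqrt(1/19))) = -8624933/385-8 * sqrt(7) +sqrt(19)/19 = -22423.36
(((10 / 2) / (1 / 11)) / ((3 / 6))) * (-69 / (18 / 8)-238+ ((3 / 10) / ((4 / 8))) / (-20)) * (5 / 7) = -886699 / 42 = -21111.88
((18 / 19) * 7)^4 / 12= 21003948 / 130321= 161.17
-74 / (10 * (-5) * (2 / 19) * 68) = 703 / 3400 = 0.21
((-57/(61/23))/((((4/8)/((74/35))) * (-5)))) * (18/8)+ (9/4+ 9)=2226627/42700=52.15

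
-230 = -230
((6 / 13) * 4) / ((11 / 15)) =360 / 143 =2.52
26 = 26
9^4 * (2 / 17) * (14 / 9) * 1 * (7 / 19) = 142884 / 323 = 442.37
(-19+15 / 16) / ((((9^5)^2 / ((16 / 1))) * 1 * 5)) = -289 / 17433922005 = -0.00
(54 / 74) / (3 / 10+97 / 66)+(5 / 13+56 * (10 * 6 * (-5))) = -2359481665 / 140452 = -16799.20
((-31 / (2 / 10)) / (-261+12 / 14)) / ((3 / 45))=5425 / 607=8.94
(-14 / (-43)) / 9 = 14 / 387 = 0.04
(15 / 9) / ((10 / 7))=7 / 6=1.17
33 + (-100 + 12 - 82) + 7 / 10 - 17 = -1533 / 10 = -153.30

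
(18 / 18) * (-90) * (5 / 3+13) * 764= -1008480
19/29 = 0.66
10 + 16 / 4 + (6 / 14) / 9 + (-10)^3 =-20705 / 21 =-985.95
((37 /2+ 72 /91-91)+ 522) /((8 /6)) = 245859 /728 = 337.72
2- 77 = -75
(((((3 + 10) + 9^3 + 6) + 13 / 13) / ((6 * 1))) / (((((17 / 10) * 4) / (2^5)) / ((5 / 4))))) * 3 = 37450 / 17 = 2202.94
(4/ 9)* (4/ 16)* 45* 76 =380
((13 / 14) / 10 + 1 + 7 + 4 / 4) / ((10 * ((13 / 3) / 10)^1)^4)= 103113 / 3998540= 0.03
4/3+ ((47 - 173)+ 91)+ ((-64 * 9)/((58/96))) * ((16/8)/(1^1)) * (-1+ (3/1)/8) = 100751/87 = 1158.06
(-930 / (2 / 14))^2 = 42380100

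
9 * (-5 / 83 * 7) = -315 / 83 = -3.80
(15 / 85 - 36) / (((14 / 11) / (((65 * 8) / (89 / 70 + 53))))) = -600600 / 2227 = -269.69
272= 272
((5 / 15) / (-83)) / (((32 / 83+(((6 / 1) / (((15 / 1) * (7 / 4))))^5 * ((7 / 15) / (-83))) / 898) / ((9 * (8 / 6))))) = -50533546875 / 404268370904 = -0.13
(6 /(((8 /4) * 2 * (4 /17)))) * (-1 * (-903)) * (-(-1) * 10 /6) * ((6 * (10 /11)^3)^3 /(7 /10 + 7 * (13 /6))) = 130612500000000 /2357947691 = 55392.45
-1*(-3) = 3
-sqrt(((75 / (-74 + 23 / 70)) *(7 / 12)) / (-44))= -35 *sqrt(63030) / 75636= -0.12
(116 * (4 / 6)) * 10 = 773.33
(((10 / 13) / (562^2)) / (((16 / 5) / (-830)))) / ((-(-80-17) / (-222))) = 1151625 / 796558568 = 0.00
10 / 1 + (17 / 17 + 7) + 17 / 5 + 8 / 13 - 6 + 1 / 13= 16.09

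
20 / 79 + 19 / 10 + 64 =52261 / 790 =66.15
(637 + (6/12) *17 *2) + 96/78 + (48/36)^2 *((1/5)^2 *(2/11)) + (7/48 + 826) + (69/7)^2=39819310019/25225200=1578.55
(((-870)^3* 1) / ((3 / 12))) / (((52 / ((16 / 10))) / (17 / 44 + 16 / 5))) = -41564709360 / 143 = -290662303.22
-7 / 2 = -3.50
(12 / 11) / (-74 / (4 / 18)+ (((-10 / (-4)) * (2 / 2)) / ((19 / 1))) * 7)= -456 / 138809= -0.00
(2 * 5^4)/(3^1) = 1250/3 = 416.67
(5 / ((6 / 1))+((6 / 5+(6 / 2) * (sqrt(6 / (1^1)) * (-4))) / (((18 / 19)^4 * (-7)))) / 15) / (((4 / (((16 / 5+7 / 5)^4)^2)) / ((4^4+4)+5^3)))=112261225040857211 * sqrt(6) / 41006250000+6481484580126702289 / 410062500000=22511962.87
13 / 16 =0.81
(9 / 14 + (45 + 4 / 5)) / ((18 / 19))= 61769 / 1260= 49.02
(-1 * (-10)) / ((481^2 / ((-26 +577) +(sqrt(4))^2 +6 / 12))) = 5555 / 231361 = 0.02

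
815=815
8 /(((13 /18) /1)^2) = 2592 /169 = 15.34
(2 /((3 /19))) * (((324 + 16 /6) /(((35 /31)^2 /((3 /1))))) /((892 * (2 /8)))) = 146072 /3345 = 43.67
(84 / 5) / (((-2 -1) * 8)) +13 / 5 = 19 / 10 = 1.90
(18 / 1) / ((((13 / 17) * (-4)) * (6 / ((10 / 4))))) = -255 / 104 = -2.45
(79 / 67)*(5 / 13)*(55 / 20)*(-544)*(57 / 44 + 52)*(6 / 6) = -470050 / 13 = -36157.69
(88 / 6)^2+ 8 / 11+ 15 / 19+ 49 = 499646 / 1881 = 265.63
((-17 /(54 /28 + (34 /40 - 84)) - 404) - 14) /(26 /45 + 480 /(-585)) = 1389579165 /807341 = 1721.18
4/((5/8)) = 32/5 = 6.40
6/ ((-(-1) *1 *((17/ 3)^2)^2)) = 486/ 83521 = 0.01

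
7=7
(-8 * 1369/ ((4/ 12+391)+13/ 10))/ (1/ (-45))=14785200/ 11779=1255.22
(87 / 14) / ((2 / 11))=957 / 28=34.18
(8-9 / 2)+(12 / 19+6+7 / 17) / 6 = 4529 / 969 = 4.67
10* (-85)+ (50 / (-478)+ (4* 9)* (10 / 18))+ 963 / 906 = -59838571 / 72178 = -829.04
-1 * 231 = -231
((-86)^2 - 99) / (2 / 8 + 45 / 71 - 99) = -2072348 / 27865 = -74.37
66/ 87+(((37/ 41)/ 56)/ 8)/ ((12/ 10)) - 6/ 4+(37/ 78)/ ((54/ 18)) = -72491309/ 124645248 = -0.58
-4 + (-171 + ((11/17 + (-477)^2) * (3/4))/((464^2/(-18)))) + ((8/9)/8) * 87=-986015017/5490048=-179.60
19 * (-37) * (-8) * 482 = 2710768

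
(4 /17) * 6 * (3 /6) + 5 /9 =193 /153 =1.26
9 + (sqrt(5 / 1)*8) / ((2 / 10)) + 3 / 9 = 28 / 3 + 40*sqrt(5) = 98.78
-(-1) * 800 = 800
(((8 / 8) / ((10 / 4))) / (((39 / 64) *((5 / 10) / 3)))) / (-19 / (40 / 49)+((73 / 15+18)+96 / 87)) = 178176 / 31447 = 5.67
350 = 350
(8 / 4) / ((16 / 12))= 3 / 2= 1.50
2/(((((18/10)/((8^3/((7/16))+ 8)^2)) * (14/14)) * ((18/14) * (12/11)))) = 1870811360/1701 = 1099830.31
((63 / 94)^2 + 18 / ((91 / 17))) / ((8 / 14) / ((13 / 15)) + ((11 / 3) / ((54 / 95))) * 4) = 49652919 / 344692360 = 0.14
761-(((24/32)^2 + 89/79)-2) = 962297/1264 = 761.31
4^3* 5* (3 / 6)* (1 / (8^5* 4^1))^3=0.00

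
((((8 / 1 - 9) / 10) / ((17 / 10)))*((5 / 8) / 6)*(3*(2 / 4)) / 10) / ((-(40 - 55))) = -1 / 16320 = -0.00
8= 8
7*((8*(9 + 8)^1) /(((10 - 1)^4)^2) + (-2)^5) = -9642464552 /43046721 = -224.00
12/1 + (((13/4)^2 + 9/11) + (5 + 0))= 28.38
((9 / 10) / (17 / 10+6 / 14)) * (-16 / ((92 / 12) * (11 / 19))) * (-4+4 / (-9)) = 255360 / 37697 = 6.77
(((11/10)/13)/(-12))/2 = -11/3120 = -0.00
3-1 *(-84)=87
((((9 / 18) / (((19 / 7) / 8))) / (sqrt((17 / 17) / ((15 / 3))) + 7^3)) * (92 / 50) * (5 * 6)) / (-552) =-2401 / 5588318 + 7 * sqrt(5) / 27941590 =-0.00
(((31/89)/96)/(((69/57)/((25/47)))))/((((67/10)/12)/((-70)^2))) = 90190625/6446003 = 13.99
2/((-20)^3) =-0.00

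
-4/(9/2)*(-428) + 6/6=3433/9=381.44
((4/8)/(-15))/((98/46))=-23/1470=-0.02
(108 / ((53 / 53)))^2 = 11664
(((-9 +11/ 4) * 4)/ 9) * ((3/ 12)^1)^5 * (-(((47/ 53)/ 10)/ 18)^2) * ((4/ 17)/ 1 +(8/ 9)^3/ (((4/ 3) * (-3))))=408665/ 103947886891008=0.00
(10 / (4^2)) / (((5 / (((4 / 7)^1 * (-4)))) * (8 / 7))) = -1 / 4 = -0.25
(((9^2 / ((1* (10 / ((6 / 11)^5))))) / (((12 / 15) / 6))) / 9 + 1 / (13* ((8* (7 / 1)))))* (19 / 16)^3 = 263195708585 / 480236044288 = 0.55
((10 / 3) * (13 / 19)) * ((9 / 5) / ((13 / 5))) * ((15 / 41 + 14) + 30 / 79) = 1432830 / 61541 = 23.28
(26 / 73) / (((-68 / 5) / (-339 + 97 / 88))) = 1932775 / 218416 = 8.85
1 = 1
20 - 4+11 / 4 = 18.75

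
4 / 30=2 / 15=0.13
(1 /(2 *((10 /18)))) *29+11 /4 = 577 /20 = 28.85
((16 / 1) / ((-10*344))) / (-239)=1 / 51385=0.00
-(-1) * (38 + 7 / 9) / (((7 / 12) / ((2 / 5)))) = 2792 / 105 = 26.59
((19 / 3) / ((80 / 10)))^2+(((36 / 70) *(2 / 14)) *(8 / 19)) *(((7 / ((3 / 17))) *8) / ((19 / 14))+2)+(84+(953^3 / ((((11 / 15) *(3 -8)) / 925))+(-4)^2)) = -122359433847322320329 / 560387520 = -218347892271.62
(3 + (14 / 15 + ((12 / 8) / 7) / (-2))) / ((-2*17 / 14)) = -1.58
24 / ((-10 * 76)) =-3 / 95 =-0.03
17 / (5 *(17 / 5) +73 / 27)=459 / 532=0.86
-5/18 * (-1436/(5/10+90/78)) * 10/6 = 466700/1161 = 401.98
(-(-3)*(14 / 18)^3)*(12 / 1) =1372 / 81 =16.94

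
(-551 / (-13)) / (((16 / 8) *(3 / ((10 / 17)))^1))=2755 / 663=4.16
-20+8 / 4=-18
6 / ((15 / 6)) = 12 / 5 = 2.40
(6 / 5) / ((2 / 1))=3 / 5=0.60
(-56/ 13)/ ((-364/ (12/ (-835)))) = -24/ 141115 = -0.00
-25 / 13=-1.92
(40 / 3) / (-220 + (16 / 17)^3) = -49130 / 807573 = -0.06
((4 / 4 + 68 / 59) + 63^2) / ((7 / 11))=2577278 / 413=6240.38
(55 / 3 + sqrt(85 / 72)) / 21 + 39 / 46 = sqrt(170) / 252 + 4987 / 2898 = 1.77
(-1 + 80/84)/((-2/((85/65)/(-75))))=-17/40950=-0.00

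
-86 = -86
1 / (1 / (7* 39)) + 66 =339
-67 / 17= -3.94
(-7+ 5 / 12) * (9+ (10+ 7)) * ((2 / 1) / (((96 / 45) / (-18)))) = 46215 / 16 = 2888.44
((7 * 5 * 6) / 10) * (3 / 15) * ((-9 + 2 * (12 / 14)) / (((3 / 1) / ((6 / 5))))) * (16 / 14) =-2448 / 175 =-13.99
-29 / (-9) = 29 / 9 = 3.22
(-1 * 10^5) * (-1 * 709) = 70900000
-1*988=-988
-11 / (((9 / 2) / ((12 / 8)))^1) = -11 / 3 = -3.67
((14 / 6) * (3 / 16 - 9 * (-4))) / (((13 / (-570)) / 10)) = -1925175 / 52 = -37022.60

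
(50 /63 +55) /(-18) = -3515 /1134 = -3.10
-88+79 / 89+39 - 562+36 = -51096 / 89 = -574.11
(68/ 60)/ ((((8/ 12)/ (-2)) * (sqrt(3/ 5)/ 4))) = -68 * sqrt(15)/ 15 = -17.56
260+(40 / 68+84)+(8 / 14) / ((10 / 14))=29358 / 85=345.39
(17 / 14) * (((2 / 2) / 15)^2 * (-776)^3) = -3971952896 / 1575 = -2521874.85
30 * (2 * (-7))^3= -82320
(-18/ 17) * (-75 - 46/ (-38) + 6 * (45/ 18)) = 20106/ 323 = 62.25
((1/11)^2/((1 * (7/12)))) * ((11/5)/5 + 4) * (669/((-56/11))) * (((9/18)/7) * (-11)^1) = 222777/34300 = 6.49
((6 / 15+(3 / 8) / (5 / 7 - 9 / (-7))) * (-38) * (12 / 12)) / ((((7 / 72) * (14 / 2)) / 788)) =-6333156 / 245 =-25849.62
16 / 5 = 3.20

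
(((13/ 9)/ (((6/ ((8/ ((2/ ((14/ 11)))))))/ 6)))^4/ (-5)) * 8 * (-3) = 2247064322048/ 160099335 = 14035.44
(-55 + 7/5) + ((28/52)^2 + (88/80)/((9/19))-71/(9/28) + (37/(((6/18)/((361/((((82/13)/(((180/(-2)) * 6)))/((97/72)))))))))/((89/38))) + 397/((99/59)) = -120473019541285/61051419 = -1973304.17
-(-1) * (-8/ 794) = -4/ 397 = -0.01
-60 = -60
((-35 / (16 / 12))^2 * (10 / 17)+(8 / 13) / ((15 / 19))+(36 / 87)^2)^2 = 82109484775186557649 / 497438083022400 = 165064.73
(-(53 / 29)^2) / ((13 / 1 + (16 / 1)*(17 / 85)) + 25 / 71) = -997195 / 4941716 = -0.20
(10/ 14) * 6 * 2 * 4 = 240/ 7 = 34.29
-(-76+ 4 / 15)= 1136 / 15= 75.73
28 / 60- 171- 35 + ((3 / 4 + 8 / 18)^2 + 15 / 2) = -1274011 / 6480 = -196.61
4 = 4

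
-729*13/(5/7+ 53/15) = -995085/446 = -2231.13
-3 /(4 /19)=-57 /4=-14.25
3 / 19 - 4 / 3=-67 / 57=-1.18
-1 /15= -0.07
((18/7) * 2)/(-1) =-36/7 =-5.14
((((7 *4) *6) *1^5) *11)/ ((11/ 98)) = 16464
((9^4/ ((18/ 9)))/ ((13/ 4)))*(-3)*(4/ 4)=-39366/ 13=-3028.15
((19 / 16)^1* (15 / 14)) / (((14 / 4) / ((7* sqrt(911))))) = 285* sqrt(911) / 112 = 76.80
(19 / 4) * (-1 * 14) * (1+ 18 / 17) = -4655 / 34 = -136.91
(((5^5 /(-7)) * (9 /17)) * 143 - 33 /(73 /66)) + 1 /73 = -293855938 /8687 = -33827.09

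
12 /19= 0.63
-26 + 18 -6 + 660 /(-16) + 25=-121 /4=-30.25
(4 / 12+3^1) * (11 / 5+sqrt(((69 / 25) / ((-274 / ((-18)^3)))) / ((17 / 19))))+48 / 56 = 172 / 21+36 * sqrt(3053319) / 2329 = 35.20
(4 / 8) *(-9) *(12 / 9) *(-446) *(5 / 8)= 3345 / 2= 1672.50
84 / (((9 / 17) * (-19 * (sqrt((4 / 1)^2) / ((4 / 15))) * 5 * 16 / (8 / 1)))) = -238 / 4275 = -0.06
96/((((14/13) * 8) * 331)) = 78/2317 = 0.03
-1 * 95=-95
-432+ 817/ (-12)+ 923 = 422.92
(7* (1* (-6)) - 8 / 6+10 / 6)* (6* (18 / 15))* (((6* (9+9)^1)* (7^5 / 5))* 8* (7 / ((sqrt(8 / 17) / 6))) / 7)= -1306912320* sqrt(34)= -7620542868.70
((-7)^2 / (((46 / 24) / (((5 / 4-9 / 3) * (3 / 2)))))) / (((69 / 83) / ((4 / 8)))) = -85407 / 2116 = -40.36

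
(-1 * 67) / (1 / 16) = -1072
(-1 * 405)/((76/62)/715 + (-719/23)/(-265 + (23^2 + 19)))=58430153925/15689293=3724.21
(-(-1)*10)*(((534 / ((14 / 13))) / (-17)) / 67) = -34710 / 7973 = -4.35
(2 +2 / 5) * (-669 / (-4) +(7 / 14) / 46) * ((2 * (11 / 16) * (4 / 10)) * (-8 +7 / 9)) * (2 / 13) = -84634 / 345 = -245.32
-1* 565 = -565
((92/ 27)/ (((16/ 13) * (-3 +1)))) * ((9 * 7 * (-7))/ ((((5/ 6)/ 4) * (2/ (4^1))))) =29302/ 5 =5860.40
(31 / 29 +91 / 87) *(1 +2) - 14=-222 / 29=-7.66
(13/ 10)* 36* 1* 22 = 5148/ 5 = 1029.60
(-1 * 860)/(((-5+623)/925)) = -397750/309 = -1287.22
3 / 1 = 3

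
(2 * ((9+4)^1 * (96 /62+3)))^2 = 13439556 /961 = 13984.97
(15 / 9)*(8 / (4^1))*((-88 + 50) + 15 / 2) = -305 / 3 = -101.67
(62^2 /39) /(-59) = -1.67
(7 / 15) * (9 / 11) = 21 / 55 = 0.38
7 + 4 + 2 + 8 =21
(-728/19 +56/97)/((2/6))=-208656/1843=-113.22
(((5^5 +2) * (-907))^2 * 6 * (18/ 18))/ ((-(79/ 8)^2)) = -3088883728788864/ 6241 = -494934101712.68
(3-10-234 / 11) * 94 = -29234 / 11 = -2657.64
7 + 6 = 13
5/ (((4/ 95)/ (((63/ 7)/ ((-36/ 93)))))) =-44175/ 16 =-2760.94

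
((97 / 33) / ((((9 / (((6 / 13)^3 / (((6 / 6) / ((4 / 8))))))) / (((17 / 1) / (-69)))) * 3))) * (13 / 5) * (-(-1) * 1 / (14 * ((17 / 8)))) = -1552 / 13468455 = -0.00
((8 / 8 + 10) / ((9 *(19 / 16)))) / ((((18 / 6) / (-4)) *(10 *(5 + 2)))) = -352 / 17955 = -0.02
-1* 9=-9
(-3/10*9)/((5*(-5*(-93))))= -9/7750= -0.00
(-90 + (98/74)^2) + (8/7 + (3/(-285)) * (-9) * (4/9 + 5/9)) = -79211298/910385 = -87.01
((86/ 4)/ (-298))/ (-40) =43/ 23840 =0.00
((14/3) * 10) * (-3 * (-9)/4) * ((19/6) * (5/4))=9975/8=1246.88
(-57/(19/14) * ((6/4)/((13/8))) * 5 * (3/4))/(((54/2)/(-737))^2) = -38021830/351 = -108324.30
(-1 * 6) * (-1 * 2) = 12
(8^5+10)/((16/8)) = 16389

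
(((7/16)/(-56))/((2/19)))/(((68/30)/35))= -9975/8704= -1.15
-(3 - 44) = 41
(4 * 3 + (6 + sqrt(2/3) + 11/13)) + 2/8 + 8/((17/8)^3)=sqrt(6)/3 + 5091601/255476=20.75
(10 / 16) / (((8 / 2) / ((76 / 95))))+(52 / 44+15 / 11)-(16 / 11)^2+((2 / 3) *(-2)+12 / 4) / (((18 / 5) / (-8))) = -82301 / 26136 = -3.15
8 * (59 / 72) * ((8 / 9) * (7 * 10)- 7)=362.01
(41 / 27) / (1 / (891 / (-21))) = -451 / 7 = -64.43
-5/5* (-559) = 559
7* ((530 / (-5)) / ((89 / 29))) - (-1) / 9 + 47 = -194.66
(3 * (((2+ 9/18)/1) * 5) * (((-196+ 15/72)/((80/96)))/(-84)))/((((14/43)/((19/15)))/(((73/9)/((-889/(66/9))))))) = -27.30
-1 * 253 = -253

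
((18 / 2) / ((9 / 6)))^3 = 216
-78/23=-3.39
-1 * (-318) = 318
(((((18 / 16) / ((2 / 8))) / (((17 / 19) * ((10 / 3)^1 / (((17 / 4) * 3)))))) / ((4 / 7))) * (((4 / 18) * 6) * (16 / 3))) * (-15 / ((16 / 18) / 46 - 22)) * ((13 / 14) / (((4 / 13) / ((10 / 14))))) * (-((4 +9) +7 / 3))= -5399.85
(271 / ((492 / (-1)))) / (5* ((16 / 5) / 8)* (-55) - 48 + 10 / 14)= 1897 / 541692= 0.00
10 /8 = 5 /4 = 1.25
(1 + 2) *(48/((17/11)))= 1584/17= 93.18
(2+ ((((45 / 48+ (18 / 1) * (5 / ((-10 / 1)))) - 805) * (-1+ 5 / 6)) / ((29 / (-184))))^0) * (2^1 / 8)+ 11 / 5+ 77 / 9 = 2071 / 180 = 11.51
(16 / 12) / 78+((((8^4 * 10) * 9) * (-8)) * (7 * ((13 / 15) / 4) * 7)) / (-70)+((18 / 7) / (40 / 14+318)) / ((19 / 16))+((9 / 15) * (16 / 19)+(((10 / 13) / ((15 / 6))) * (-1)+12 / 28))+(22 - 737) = 39018959965984 / 87375015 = 446568.85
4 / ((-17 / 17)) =-4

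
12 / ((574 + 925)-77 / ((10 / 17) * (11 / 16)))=20 / 2181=0.01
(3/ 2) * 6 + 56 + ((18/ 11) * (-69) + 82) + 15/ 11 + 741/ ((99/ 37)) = 10309/ 33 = 312.39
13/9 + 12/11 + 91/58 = 23567/5742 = 4.10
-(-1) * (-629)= -629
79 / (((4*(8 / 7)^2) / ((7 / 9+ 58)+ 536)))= 20721463 / 2304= 8993.69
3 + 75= 78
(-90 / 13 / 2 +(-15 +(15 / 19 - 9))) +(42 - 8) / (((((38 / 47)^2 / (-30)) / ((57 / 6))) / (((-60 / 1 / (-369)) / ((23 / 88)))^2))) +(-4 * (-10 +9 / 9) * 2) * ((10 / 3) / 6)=-3771753392876 / 658933509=-5724.03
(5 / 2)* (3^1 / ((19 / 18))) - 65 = -1100 / 19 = -57.89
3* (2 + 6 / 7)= 60 / 7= 8.57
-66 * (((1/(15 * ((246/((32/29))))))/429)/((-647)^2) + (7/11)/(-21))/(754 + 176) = 291169769069/135393942624525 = 0.00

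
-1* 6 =-6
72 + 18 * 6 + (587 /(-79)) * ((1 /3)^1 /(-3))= 180.83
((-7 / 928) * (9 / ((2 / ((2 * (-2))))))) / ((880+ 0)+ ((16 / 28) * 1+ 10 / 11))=4851 / 31493536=0.00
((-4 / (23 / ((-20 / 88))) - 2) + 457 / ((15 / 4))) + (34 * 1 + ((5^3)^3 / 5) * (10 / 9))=4943158472 / 11385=434181.68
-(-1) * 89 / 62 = 89 / 62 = 1.44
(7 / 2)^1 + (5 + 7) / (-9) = 13 / 6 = 2.17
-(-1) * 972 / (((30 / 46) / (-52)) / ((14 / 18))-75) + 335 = 67418047 / 209345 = 322.04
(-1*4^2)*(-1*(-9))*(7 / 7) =-144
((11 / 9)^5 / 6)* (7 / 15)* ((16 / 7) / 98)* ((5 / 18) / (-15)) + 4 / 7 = 2008524878 / 3515482215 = 0.57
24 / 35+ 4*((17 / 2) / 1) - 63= -991 / 35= -28.31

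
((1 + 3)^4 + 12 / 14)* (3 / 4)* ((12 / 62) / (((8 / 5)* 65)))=261 / 728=0.36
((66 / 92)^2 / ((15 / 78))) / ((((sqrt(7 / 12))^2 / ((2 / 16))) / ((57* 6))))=7262541 / 37030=196.13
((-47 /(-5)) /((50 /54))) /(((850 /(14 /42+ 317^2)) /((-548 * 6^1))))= -209644464816 /53125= -3946248.75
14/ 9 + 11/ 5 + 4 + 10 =17.76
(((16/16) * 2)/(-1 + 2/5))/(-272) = 5/408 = 0.01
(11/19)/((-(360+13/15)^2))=-2475/556710811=-0.00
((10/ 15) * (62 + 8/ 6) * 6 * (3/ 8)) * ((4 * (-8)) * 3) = -9120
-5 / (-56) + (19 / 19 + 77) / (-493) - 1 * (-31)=853945 / 27608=30.93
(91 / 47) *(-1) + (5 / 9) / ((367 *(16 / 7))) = -4807523 / 2483856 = -1.94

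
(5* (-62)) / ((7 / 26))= -8060 / 7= -1151.43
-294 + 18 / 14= -2049 / 7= -292.71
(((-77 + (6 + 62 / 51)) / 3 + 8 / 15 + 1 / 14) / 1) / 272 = -242653 / 2913120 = -0.08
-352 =-352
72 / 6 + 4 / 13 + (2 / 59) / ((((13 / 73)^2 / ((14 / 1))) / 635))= 94872340 / 9971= 9514.83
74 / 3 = 24.67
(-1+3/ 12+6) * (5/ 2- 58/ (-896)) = 3447/ 256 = 13.46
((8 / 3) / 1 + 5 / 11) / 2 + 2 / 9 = 353 / 198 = 1.78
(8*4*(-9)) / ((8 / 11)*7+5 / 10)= -51.51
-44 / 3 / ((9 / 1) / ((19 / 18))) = -418 / 243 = -1.72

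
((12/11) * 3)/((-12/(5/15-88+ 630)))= -1627/11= -147.91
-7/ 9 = -0.78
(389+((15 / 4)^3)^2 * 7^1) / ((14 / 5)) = 406638595 / 57344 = 7091.21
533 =533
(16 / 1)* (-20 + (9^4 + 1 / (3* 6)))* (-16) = -1674510.22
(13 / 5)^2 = 169 / 25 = 6.76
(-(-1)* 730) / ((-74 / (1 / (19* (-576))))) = 365 / 404928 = 0.00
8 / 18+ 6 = 58 / 9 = 6.44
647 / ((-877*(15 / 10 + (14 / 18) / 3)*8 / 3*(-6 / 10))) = 17469 / 66652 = 0.26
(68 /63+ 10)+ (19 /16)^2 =201431 /16128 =12.49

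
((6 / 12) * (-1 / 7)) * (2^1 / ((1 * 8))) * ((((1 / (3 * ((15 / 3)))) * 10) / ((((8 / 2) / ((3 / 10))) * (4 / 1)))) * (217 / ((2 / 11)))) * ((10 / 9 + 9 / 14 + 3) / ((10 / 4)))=-204259 / 403200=-0.51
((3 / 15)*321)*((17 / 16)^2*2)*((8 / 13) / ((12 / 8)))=30923 / 520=59.47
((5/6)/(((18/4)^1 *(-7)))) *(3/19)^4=-15/912247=-0.00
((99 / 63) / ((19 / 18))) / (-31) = -198 / 4123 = -0.05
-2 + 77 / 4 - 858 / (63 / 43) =-47743 / 84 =-568.37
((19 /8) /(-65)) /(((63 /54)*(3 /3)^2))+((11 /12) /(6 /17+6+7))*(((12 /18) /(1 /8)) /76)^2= -124755073 /4026875580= -0.03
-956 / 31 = -30.84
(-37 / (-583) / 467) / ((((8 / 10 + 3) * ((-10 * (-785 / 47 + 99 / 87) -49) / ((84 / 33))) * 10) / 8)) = 5648272 / 8270956204797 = 0.00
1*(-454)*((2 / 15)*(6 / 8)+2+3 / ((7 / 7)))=-11577 / 5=-2315.40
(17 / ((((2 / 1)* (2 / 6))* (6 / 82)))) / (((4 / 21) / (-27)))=-49399.88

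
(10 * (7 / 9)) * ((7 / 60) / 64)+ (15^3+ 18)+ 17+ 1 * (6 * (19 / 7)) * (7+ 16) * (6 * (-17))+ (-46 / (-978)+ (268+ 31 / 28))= -136150643771 / 3943296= -34527.12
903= 903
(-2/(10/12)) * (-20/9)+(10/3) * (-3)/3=2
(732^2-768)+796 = 535852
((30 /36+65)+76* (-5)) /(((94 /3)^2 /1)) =-5655 /17672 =-0.32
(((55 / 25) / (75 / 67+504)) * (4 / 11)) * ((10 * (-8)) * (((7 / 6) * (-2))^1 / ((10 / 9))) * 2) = 30016 / 56405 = 0.53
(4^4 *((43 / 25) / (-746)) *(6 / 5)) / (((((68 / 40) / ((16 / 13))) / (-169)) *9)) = 4579328 / 475575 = 9.63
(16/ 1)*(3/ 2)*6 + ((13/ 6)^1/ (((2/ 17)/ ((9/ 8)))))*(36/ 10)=218.59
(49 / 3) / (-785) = -49 / 2355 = -0.02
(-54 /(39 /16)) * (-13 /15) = 96 /5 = 19.20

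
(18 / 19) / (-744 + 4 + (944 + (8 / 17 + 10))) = 153 / 34637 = 0.00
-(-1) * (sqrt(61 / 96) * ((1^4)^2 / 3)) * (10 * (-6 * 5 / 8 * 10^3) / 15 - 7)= -2507 * sqrt(366) / 72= -666.14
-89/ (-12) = 89/ 12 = 7.42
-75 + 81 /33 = -798 /11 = -72.55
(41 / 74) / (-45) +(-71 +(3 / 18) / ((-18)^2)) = -25538683 / 359640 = -71.01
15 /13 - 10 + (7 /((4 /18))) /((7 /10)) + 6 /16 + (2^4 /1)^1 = 5463 /104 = 52.53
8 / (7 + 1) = 1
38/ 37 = 1.03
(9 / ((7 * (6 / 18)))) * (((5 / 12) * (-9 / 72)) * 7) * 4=-45 / 8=-5.62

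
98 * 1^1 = 98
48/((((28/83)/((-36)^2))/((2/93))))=860544/217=3965.64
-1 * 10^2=-100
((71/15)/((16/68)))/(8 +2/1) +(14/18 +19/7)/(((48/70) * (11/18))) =2069/200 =10.34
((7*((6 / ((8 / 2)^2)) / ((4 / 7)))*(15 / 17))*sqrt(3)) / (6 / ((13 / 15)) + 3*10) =1911*sqrt(3) / 17408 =0.19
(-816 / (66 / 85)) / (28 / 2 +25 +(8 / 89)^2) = -91566760 / 3398813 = -26.94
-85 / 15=-17 / 3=-5.67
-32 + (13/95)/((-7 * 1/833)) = -4587/95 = -48.28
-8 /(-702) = 4 /351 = 0.01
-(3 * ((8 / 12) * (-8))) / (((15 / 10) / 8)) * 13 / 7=3328 / 21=158.48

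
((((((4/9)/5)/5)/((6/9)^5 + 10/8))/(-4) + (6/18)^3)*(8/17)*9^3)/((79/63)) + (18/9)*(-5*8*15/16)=-2964634203/45091225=-65.75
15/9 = 5/3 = 1.67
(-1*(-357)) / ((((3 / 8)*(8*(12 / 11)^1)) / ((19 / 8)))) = 24871 / 96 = 259.07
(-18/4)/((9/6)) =-3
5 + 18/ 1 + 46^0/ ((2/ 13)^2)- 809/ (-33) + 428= 68345/ 132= 517.77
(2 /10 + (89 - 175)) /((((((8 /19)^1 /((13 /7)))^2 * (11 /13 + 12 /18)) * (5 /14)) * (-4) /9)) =9186674211 /1321600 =6951.18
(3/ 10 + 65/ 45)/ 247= 157/ 22230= 0.01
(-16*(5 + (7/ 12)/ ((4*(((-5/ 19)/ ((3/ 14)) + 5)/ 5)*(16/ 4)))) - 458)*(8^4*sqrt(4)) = -189786112/ 43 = -4413630.51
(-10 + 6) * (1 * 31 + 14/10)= -129.60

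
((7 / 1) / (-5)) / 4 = -7 / 20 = -0.35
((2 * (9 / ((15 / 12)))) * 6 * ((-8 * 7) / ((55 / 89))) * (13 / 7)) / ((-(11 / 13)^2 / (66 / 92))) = 1013643072 / 69575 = 14569.07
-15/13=-1.15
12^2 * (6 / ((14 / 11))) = 4752 / 7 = 678.86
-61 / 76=-0.80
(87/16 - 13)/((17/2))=-121/136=-0.89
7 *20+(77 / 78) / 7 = 10931 / 78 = 140.14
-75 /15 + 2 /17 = -83 /17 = -4.88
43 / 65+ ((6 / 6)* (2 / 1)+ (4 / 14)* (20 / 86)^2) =2252139 / 841295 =2.68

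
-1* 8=-8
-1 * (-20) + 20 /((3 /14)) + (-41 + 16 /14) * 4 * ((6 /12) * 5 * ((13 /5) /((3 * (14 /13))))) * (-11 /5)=601961 /735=818.99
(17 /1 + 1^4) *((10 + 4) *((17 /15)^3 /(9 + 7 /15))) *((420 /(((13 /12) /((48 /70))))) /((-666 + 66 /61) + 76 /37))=-15.54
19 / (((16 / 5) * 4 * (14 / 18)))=855 / 448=1.91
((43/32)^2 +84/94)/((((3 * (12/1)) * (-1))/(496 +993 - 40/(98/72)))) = -9291364631/84897792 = -109.44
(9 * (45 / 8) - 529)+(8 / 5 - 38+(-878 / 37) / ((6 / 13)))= -2513881 / 4440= -566.19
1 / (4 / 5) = 5 / 4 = 1.25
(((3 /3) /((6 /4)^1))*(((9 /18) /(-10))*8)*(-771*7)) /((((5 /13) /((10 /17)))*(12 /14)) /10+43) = 1309672 /39181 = 33.43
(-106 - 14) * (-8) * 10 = 9600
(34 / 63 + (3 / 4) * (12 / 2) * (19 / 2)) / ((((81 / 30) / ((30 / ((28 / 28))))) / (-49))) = -1909075 / 81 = -23568.83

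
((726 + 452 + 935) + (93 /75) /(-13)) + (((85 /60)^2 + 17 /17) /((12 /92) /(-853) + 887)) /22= 302857865017579 /143337205440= 2112.90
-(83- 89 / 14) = -76.64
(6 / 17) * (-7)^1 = -42 / 17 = -2.47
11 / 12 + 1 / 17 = 199 / 204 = 0.98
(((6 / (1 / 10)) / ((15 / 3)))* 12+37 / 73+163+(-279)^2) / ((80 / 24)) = 17114523 / 730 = 23444.55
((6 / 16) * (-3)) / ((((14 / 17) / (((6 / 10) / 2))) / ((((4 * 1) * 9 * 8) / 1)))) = -118.03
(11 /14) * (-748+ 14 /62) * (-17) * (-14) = -4334847 /31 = -139833.77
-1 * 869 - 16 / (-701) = -609153 / 701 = -868.98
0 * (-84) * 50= 0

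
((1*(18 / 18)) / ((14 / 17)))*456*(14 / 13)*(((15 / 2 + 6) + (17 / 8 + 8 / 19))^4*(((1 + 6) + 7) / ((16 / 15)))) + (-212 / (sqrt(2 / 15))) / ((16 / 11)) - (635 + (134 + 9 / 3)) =189498610668387851 / 365228032 - 583*sqrt(30) / 8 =518849727.52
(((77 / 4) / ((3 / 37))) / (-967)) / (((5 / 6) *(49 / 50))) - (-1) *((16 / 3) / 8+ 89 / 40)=2104643 / 812280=2.59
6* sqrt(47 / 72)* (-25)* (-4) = 50* sqrt(94) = 484.77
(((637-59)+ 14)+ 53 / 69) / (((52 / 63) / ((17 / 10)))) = 14601657 / 11960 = 1220.87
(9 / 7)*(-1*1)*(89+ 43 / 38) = -30825 / 266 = -115.88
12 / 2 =6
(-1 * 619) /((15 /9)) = -1857 /5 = -371.40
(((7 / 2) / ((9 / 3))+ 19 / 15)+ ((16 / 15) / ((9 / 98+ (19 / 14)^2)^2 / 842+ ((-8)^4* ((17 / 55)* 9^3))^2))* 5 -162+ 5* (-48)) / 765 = -333032241279798010976371417 / 637614910934469351565398450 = -0.52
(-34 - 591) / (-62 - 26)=7.10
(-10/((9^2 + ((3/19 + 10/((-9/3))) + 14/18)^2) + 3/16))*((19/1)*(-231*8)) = 164273598720/40673659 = 4038.82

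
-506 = -506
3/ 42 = 1/ 14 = 0.07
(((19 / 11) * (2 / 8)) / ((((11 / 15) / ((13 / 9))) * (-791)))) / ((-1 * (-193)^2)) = 1235 / 42781668468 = 0.00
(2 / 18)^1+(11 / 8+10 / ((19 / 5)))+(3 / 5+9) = 93829 / 6840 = 13.72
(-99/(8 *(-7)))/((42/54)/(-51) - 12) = -45441/308840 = -0.15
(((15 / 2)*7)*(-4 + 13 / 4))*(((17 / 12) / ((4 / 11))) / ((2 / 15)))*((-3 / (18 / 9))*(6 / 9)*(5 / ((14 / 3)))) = 631125 / 512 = 1232.67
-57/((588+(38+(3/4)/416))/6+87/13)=-0.51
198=198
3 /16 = 0.19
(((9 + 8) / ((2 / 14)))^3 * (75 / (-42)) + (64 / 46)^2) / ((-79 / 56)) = 2133111.29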